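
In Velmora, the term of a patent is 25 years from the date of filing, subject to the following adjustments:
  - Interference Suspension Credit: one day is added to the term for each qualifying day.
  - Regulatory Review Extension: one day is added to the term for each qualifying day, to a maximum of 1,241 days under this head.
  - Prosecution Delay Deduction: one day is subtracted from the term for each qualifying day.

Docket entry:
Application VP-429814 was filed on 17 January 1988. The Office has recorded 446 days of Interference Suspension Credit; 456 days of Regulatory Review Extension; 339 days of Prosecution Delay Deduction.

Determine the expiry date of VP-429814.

Base term: filing date + 25 years → 17 January 2013.
Interference Suspension Credit: +446 days → 8 April 2014.
Regulatory Review Extension: 456 days (within the 1241-day cap) → +456 days → 8 July 2015.
Prosecution Delay Deduction: −339 days → 3 August 2014.

2014-08-03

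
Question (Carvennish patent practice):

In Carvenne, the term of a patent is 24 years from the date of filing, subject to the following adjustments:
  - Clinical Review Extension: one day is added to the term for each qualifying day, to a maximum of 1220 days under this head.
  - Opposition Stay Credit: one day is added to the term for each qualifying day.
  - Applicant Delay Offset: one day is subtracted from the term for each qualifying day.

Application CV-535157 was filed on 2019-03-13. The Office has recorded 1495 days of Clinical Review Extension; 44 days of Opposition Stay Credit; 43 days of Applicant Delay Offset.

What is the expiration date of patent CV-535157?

Base term: filing date + 24 years → 13 March 2043.
Clinical Review Extension: 1495 days claimed exceeds the 1220-day cap, so +1220 days → 15 July 2046.
Opposition Stay Credit: +44 days → 28 August 2046.
Applicant Delay Offset: −43 days → 16 July 2046.

2046-07-16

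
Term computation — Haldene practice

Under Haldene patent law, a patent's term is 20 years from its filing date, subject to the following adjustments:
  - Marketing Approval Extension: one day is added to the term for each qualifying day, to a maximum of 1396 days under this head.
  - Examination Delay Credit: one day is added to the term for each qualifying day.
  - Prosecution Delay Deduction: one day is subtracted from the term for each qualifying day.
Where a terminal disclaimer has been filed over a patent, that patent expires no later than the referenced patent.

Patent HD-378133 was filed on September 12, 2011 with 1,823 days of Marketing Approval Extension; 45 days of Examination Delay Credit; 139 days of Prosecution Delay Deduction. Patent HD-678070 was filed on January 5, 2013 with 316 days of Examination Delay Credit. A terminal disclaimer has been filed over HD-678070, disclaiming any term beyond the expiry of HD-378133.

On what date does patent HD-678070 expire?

2033-11-17

Natural term of HD-678070:
  Base: filing + 20 years → 5 January 2033.
  Examination Delay Credit: +316 days → 17 November 2033.
Expiry of referenced patent HD-378133:
  Base: filing + 20 years → 12 September 2031.
  Marketing Approval Extension: 1823 days claimed exceeds the 1396-day cap, so +1396 days → 9 July 2035.
  Examination Delay Credit: +45 days → 23 August 2035.
  Prosecution Delay Deduction: −139 days → 6 April 2035.
Terminal disclaimer: HD-678070 expires on the earlier of 17 November 2033 and 6 April 2035.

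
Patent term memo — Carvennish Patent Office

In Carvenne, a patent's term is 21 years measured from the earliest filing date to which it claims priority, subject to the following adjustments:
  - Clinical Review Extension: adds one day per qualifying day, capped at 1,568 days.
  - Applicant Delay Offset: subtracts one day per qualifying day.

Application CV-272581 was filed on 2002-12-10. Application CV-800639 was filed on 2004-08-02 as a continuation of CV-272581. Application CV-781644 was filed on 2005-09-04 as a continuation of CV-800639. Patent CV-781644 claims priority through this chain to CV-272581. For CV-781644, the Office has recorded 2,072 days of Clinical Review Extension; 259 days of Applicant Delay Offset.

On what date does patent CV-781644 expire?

Earliest priority filing: 10 December 2002.
Base term: 10 December 2002 + 21 years → 10 December 2023.
Clinical Review Extension: 2072 days claimed exceeds the 1568-day cap, so +1568 days → 26 March 2028.
Applicant Delay Offset: −259 days → 11 July 2027.

2027-07-11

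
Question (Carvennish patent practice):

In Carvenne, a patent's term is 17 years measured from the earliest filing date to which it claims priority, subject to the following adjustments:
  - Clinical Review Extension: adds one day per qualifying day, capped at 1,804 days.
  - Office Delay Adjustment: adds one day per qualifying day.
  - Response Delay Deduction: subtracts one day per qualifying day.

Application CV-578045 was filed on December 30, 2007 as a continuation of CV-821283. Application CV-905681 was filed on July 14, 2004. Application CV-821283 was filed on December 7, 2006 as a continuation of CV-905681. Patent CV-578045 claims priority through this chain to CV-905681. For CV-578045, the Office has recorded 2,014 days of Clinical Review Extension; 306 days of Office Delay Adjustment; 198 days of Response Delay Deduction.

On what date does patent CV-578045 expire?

2026-10-08

Earliest priority filing: 14 July 2004.
Base term: 14 July 2004 + 17 years → 14 July 2021.
Clinical Review Extension: 2014 days claimed exceeds the 1804-day cap, so +1804 days → 22 June 2026.
Office Delay Adjustment: +306 days → 24 April 2027.
Response Delay Deduction: −198 days → 8 October 2026.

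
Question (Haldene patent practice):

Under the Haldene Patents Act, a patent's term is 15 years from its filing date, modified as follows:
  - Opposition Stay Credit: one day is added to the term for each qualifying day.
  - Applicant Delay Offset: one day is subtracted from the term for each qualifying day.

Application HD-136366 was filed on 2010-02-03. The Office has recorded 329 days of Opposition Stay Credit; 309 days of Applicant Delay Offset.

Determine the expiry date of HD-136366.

2025-02-23

Base term: filing date + 15 years → 3 February 2025.
Opposition Stay Credit: +329 days → 29 December 2025.
Applicant Delay Offset: −309 days → 23 February 2025.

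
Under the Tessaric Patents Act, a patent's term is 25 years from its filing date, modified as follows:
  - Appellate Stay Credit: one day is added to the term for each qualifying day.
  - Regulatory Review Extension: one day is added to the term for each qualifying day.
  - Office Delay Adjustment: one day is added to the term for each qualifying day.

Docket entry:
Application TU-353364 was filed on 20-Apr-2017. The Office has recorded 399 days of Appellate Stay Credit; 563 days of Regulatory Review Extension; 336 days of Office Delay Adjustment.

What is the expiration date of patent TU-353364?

November 8, 2045

Base term: filing date + 25 years → 20 April 2042.
Appellate Stay Credit: +399 days → 24 May 2043.
Regulatory Review Extension: +563 days → 7 December 2044.
Office Delay Adjustment: +336 days → 8 November 2045.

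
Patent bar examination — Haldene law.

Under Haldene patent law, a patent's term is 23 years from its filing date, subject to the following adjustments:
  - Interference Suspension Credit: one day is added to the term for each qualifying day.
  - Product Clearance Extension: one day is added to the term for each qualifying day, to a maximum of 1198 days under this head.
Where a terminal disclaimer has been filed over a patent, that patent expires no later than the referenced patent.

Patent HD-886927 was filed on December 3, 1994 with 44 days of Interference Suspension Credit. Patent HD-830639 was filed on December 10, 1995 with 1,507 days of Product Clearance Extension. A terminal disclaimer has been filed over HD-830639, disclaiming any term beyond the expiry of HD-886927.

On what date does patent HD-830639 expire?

Natural term of HD-830639:
  Base: filing + 23 years → 10 December 2018.
  Product Clearance Extension: 1507 days claimed exceeds the 1198-day cap, so +1198 days → 22 March 2022.
Expiry of referenced patent HD-886927:
  Base: filing + 23 years → 3 December 2017.
  Interference Suspension Credit: +44 days → 16 January 2018.
Terminal disclaimer: HD-830639 expires on the earlier of 22 March 2022 and 16 January 2018.

January 16, 2018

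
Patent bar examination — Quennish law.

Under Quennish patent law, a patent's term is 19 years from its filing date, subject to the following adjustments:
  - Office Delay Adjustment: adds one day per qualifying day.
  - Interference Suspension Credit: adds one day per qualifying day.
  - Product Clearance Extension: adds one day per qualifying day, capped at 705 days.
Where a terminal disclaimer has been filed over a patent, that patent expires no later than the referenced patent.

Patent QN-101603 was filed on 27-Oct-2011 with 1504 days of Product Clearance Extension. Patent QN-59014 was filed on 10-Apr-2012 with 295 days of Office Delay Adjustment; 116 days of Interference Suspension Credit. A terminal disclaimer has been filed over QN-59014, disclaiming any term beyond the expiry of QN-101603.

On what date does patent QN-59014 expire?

Natural term of QN-59014:
  Base: filing + 19 years → 10 April 2031.
  Office Delay Adjustment: +295 days → 30 January 2032.
  Interference Suspension Credit: +116 days → 25 May 2032.
Expiry of referenced patent QN-101603:
  Base: filing + 19 years → 27 October 2030.
  Product Clearance Extension: 1504 days claimed exceeds the 705-day cap, so +705 days → 1 October 2032.
Terminal disclaimer: QN-59014 expires on the earlier of 25 May 2032 and 1 October 2032.

May 25, 2032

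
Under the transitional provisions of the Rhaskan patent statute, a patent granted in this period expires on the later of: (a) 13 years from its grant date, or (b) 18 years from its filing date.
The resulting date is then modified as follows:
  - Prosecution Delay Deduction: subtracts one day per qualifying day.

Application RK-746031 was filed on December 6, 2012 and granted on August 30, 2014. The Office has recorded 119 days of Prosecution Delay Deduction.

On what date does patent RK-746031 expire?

August 9, 2030

(a) grant + 13 years → 30 August 2027.
(b) filing + 18 years → 6 December 2030.
Later of the two: 6 December 2030.
Prosecution Delay Deduction: −119 days → 9 August 2030.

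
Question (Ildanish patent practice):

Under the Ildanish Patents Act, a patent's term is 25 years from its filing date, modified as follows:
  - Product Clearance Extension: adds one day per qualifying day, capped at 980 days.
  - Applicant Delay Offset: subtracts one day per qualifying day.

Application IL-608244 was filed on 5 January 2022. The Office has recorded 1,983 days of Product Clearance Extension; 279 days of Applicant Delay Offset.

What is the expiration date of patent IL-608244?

2048-12-06

Base term: filing date + 25 years → 5 January 2047.
Product Clearance Extension: 1983 days claimed exceeds the 980-day cap, so +980 days → 11 September 2049.
Applicant Delay Offset: −279 days → 6 December 2048.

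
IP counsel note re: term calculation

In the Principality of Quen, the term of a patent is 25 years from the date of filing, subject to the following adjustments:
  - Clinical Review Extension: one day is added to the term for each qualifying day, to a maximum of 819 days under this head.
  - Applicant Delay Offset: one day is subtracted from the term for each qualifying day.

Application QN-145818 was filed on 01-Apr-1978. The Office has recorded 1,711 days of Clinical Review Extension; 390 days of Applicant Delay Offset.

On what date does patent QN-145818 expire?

June 3, 2004

Base term: filing date + 25 years → 1 April 2003.
Clinical Review Extension: 1711 days claimed exceeds the 819-day cap, so +819 days → 28 June 2005.
Applicant Delay Offset: −390 days → 3 June 2004.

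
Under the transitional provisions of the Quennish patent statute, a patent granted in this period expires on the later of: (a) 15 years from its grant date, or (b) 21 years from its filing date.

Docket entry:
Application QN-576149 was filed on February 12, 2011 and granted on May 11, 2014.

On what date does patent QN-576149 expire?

February 12, 2032

(a) grant + 15 years → 11 May 2029.
(b) filing + 21 years → 12 February 2032.
Later of the two: 12 February 2032.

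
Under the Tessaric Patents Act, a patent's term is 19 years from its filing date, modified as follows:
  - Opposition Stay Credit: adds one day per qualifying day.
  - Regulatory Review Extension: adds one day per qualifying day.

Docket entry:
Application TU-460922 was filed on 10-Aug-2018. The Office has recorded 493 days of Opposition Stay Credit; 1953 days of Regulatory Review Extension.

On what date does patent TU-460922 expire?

April 21, 2044

Base term: filing date + 19 years → 10 August 2037.
Opposition Stay Credit: +493 days → 16 December 2038.
Regulatory Review Extension: +1953 days → 21 April 2044.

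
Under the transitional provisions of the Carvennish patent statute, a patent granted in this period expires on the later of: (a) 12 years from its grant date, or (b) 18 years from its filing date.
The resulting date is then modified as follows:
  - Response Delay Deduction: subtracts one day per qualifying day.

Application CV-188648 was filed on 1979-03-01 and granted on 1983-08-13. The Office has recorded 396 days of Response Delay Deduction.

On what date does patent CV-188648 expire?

1996-01-30

(a) grant + 12 years → 13 August 1995.
(b) filing + 18 years → 1 March 1997.
Later of the two: 1 March 1997.
Response Delay Deduction: −396 days → 30 January 1996.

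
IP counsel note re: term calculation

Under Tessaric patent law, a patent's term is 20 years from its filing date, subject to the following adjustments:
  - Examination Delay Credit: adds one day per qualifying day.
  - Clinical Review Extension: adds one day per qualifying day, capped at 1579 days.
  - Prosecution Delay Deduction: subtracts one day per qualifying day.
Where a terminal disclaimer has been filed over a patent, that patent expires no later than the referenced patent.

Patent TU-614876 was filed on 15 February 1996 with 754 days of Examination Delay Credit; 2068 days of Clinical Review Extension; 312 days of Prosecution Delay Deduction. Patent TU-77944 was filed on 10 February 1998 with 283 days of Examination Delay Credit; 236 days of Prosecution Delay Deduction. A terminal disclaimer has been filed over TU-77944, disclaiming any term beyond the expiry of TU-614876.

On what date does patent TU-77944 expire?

Natural term of TU-77944:
  Base: filing + 20 years → 10 February 2018.
  Examination Delay Credit: +283 days → 20 November 2018.
  Prosecution Delay Deduction: −236 days → 29 March 2018.
Expiry of referenced patent TU-614876:
  Base: filing + 20 years → 15 February 2016.
  Examination Delay Credit: +754 days → 10 March 2018.
  Clinical Review Extension: 2068 days claimed exceeds the 1579-day cap, so +1579 days → 6 July 2022.
  Prosecution Delay Deduction: −312 days → 28 August 2021.
Terminal disclaimer: TU-77944 expires on the earlier of 29 March 2018 and 28 August 2021.

2018-03-29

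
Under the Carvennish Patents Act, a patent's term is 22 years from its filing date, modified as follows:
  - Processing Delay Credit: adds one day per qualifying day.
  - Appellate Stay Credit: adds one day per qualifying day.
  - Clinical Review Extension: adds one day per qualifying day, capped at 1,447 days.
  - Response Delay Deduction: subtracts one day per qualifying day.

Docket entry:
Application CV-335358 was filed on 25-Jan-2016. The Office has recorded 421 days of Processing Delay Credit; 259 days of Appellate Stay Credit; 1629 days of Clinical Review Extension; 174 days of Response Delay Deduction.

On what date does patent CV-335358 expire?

2043-06-01

Base term: filing date + 22 years → 25 January 2038.
Processing Delay Credit: +421 days → 22 March 2039.
Appellate Stay Credit: +259 days → 6 December 2039.
Clinical Review Extension: 1629 days claimed exceeds the 1447-day cap, so +1447 days → 22 November 2043.
Response Delay Deduction: −174 days → 1 June 2043.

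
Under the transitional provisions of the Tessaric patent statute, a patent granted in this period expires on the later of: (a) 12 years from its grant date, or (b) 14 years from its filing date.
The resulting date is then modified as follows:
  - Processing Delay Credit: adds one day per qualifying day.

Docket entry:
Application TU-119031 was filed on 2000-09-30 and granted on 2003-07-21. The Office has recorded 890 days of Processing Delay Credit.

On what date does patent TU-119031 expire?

(a) grant + 12 years → 21 July 2015.
(b) filing + 14 years → 30 September 2014.
Later of the two: 21 July 2015.
Processing Delay Credit: +890 days → 27 December 2017.

2017-12-27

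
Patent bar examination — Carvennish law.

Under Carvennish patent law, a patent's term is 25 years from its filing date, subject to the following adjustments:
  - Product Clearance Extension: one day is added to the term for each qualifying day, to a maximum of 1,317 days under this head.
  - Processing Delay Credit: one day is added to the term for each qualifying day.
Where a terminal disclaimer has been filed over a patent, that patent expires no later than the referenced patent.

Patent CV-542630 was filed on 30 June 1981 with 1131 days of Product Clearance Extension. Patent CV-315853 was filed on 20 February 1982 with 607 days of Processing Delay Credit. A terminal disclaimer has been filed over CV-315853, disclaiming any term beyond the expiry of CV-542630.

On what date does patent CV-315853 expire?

Natural term of CV-315853:
  Base: filing + 25 years → 20 February 2007.
  Processing Delay Credit: +607 days → 19 October 2008.
Expiry of referenced patent CV-542630:
  Base: filing + 25 years → 30 June 2006.
  Product Clearance Extension: 1131 days (within the 1317-day cap) → +1131 days → 4 August 2009.
Terminal disclaimer: CV-315853 expires on the earlier of 19 October 2008 and 4 August 2009.

October 19, 2008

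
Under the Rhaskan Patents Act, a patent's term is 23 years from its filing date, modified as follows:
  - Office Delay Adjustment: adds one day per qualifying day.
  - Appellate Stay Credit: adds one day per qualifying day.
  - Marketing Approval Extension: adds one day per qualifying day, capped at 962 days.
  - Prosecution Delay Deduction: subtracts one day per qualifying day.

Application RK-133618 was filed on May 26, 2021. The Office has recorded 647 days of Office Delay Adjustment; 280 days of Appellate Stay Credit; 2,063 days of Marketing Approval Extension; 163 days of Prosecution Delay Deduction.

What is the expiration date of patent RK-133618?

2049-02-15

Base term: filing date + 23 years → 26 May 2044.
Office Delay Adjustment: +647 days → 4 March 2046.
Appellate Stay Credit: +280 days → 9 December 2046.
Marketing Approval Extension: 2063 days claimed exceeds the 962-day cap, so +962 days → 28 July 2049.
Prosecution Delay Deduction: −163 days → 15 February 2049.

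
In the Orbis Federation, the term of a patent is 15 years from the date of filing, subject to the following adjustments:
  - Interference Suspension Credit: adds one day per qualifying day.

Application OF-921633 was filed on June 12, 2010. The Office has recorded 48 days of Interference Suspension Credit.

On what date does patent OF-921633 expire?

July 30, 2025

Base term: filing date + 15 years → 12 June 2025.
Interference Suspension Credit: +48 days → 30 July 2025.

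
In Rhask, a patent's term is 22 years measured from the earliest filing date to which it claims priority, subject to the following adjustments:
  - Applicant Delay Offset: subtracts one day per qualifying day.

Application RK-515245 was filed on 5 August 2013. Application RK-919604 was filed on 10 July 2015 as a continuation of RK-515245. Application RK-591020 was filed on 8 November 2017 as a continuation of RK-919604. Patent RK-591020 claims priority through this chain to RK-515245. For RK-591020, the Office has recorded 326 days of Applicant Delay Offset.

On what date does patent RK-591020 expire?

Earliest priority filing: 5 August 2013.
Base term: 5 August 2013 + 22 years → 5 August 2035.
Applicant Delay Offset: −326 days → 13 September 2034.

September 13, 2034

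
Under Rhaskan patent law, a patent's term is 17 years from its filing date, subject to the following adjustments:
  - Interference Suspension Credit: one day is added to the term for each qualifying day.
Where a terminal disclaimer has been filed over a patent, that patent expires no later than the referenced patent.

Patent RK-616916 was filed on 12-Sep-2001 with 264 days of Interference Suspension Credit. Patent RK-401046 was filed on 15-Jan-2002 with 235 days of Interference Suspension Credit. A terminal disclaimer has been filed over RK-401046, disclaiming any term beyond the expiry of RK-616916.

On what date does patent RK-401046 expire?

Natural term of RK-401046:
  Base: filing + 17 years → 15 January 2019.
  Interference Suspension Credit: +235 days → 7 September 2019.
Expiry of referenced patent RK-616916:
  Base: filing + 17 years → 12 September 2018.
  Interference Suspension Credit: +264 days → 3 June 2019.
Terminal disclaimer: RK-401046 expires on the earlier of 7 September 2019 and 3 June 2019.

2019-06-03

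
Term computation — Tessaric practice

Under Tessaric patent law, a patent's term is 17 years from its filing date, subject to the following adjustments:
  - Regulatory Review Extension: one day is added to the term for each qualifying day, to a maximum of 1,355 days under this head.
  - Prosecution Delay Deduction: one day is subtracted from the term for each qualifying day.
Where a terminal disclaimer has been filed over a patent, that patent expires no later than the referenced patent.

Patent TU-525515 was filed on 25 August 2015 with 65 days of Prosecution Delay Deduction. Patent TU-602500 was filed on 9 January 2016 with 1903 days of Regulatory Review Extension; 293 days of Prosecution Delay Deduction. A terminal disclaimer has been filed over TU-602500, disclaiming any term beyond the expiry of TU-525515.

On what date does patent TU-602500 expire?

Natural term of TU-602500:
  Base: filing + 17 years → 9 January 2033.
  Regulatory Review Extension: 1903 days claimed exceeds the 1355-day cap, so +1355 days → 25 September 2036.
  Prosecution Delay Deduction: −293 days → 7 December 2035.
Expiry of referenced patent TU-525515:
  Base: filing + 17 years → 25 August 2032.
  Prosecution Delay Deduction: −65 days → 21 June 2032.
Terminal disclaimer: TU-602500 expires on the earlier of 7 December 2035 and 21 June 2032.

2032-06-21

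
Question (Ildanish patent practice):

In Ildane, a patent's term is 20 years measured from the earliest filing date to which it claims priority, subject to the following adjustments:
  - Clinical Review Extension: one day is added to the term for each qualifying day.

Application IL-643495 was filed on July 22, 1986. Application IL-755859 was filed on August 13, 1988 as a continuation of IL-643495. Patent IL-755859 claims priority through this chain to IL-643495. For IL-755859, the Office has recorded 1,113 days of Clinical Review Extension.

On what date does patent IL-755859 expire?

August 8, 2009

Earliest priority filing: 22 July 1986.
Base term: 22 July 1986 + 20 years → 22 July 2006.
Clinical Review Extension: +1113 days → 8 August 2009.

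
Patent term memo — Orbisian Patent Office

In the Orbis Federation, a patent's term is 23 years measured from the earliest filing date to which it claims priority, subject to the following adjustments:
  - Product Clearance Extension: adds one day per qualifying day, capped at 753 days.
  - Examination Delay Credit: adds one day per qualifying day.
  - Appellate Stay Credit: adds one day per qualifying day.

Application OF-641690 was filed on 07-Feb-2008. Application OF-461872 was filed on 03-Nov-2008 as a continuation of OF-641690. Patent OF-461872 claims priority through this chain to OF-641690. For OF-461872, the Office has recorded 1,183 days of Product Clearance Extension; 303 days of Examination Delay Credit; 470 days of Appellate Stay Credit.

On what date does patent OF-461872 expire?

Earliest priority filing: 7 February 2008.
Base term: 7 February 2008 + 23 years → 7 February 2031.
Product Clearance Extension: 1183 days claimed exceeds the 753-day cap, so +753 days → 1 March 2033.
Examination Delay Credit: +303 days → 29 December 2033.
Appellate Stay Credit: +470 days → 13 April 2035.

2035-04-13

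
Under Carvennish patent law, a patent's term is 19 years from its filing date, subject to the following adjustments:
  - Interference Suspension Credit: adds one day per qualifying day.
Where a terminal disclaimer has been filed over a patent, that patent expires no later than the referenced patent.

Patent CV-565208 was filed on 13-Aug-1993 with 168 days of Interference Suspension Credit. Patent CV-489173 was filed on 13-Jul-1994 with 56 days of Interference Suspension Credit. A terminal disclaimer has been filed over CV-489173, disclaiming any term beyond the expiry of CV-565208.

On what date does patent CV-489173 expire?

Natural term of CV-489173:
  Base: filing + 19 years → 13 July 2013.
  Interference Suspension Credit: +56 days → 7 September 2013.
Expiry of referenced patent CV-565208:
  Base: filing + 19 years → 13 August 2012.
  Interference Suspension Credit: +168 days → 28 January 2013.
Terminal disclaimer: CV-489173 expires on the earlier of 7 September 2013 and 28 January 2013.

January 28, 2013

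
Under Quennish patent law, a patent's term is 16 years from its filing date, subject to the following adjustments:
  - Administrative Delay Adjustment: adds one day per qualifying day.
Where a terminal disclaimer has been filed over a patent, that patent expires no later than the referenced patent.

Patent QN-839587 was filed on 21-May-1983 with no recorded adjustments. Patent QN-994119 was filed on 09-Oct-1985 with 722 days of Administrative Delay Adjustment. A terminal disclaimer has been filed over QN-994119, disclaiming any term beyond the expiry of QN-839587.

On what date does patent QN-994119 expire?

Natural term of QN-994119:
  Base: filing + 16 years → 9 October 2001.
  Administrative Delay Adjustment: +722 days → 1 October 2003.
Expiry of referenced patent QN-839587:
  Base: filing + 16 years → 21 May 1999.
Terminal disclaimer: QN-994119 expires on the earlier of 1 October 2003 and 21 May 1999.

1999-05-21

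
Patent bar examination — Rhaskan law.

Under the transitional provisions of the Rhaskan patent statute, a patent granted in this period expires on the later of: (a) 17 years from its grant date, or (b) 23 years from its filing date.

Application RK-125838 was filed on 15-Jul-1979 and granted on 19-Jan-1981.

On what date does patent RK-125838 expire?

(a) grant + 17 years → 19 January 1998.
(b) filing + 23 years → 15 July 2002.
Later of the two: 15 July 2002.

July 15, 2002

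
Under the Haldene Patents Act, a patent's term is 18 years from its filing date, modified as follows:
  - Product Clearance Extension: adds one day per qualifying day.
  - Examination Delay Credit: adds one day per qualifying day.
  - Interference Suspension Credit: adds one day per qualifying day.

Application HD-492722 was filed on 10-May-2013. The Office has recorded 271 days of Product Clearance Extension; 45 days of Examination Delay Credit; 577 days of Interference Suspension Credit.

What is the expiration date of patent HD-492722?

Base term: filing date + 18 years → 10 May 2031.
Product Clearance Extension: +271 days → 5 February 2032.
Examination Delay Credit: +45 days → 21 March 2032.
Interference Suspension Credit: +577 days → 19 October 2033.

2033-10-19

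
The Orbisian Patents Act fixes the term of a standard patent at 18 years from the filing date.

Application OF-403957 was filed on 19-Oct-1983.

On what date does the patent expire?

October 19, 2001

Filing date + 18 years → 19 October 2001.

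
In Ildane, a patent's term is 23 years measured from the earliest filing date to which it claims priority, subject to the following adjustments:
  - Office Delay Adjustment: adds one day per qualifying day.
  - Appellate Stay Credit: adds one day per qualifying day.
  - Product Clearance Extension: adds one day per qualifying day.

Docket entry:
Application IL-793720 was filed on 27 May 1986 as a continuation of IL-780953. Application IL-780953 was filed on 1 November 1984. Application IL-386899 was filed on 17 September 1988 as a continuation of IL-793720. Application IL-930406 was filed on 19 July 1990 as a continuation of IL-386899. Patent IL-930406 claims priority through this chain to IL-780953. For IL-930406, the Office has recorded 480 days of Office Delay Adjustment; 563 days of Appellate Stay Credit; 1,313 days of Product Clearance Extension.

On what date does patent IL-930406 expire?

Earliest priority filing: 1 November 1984.
Base term: 1 November 1984 + 23 years → 1 November 2007.
Office Delay Adjustment: +480 days → 23 February 2009.
Appellate Stay Credit: +563 days → 9 September 2010.
Product Clearance Extension: +1313 days → 14 April 2014.

April 14, 2014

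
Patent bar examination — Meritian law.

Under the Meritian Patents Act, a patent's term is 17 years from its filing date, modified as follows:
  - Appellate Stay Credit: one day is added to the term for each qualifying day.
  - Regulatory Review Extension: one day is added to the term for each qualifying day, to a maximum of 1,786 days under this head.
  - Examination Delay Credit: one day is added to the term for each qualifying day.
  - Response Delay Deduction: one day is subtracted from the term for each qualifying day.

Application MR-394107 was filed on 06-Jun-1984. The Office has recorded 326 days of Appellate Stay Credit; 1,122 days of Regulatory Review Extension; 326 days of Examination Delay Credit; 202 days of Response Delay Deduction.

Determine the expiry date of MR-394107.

2005-09-25

Base term: filing date + 17 years → 6 June 2001.
Appellate Stay Credit: +326 days → 28 April 2002.
Regulatory Review Extension: 1122 days (within the 1786-day cap) → +1122 days → 24 May 2005.
Examination Delay Credit: +326 days → 15 April 2006.
Response Delay Deduction: −202 days → 25 September 2005.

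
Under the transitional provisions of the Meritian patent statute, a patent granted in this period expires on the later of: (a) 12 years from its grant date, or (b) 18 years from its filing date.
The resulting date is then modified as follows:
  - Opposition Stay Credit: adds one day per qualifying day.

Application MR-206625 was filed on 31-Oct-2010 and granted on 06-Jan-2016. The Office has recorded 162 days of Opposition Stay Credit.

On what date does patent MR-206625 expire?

2029-04-11

(a) grant + 12 years → 6 January 2028.
(b) filing + 18 years → 31 October 2028.
Later of the two: 31 October 2028.
Opposition Stay Credit: +162 days → 11 April 2029.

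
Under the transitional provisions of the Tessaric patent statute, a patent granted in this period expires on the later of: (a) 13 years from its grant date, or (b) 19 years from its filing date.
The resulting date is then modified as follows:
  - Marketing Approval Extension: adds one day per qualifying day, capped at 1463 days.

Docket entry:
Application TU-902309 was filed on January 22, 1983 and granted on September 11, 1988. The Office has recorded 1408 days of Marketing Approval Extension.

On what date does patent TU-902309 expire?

2005-11-30

(a) grant + 13 years → 11 September 2001.
(b) filing + 19 years → 22 January 2002.
Later of the two: 22 January 2002.
Marketing Approval Extension: 1408 days (within the 1463-day cap) → +1408 days → 30 November 2005.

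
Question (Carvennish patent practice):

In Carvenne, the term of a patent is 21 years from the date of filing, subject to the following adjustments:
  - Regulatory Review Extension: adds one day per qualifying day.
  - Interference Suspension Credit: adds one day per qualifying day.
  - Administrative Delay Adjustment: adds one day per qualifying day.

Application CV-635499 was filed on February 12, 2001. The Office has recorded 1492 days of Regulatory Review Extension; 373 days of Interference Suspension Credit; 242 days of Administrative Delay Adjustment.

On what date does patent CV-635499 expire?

Base term: filing date + 21 years → 12 February 2022.
Regulatory Review Extension: +1492 days → 15 March 2026.
Interference Suspension Credit: +373 days → 23 March 2027.
Administrative Delay Adjustment: +242 days → 20 November 2027.

November 20, 2027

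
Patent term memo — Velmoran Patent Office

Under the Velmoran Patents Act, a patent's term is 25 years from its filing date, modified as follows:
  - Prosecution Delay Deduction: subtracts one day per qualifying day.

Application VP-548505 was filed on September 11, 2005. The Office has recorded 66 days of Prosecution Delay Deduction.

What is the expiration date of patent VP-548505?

2030-07-07

Base term: filing date + 25 years → 11 September 2030.
Prosecution Delay Deduction: −66 days → 7 July 2030.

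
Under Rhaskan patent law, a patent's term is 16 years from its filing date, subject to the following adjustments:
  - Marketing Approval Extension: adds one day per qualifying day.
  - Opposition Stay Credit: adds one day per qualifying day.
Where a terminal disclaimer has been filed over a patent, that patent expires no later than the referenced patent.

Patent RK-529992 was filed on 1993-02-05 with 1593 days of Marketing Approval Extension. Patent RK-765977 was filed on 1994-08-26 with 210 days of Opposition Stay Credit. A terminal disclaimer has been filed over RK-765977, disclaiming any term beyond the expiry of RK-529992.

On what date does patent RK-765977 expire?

2011-03-24

Natural term of RK-765977:
  Base: filing + 16 years → 26 August 2010.
  Opposition Stay Credit: +210 days → 24 March 2011.
Expiry of referenced patent RK-529992:
  Base: filing + 16 years → 5 February 2009.
  Marketing Approval Extension: +1593 days → 17 June 2013.
Terminal disclaimer: RK-765977 expires on the earlier of 24 March 2011 and 17 June 2013.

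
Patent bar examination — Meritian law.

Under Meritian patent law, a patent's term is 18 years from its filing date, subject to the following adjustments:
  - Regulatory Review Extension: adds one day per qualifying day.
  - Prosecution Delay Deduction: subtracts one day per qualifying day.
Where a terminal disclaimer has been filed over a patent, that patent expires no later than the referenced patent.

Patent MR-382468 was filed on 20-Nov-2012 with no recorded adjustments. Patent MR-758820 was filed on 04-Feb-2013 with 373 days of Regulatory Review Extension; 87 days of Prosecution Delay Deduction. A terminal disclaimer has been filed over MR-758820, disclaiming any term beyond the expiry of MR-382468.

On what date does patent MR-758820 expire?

Natural term of MR-758820:
  Base: filing + 18 years → 4 February 2031.
  Regulatory Review Extension: +373 days → 12 February 2032.
  Prosecution Delay Deduction: −87 days → 17 November 2031.
Expiry of referenced patent MR-382468:
  Base: filing + 18 years → 20 November 2030.
Terminal disclaimer: MR-758820 expires on the earlier of 17 November 2031 and 20 November 2030.

November 20, 2030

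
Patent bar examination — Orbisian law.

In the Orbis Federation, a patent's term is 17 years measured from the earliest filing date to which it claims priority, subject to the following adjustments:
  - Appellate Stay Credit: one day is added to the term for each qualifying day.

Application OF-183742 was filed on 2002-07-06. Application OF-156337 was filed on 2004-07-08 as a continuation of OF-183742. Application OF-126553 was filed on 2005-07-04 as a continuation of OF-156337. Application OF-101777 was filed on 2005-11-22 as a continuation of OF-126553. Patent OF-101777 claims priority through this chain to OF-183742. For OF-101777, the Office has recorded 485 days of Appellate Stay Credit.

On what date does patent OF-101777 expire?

November 2, 2020

Earliest priority filing: 6 July 2002.
Base term: 6 July 2002 + 17 years → 6 July 2019.
Appellate Stay Credit: +485 days → 2 November 2020.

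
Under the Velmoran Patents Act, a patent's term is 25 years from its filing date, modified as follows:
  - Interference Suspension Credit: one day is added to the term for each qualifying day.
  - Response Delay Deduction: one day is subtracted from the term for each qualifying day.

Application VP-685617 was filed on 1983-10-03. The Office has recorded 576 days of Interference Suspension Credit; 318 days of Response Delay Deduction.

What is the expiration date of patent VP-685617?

2009-06-18

Base term: filing date + 25 years → 3 October 2008.
Interference Suspension Credit: +576 days → 2 May 2010.
Response Delay Deduction: −318 days → 18 June 2009.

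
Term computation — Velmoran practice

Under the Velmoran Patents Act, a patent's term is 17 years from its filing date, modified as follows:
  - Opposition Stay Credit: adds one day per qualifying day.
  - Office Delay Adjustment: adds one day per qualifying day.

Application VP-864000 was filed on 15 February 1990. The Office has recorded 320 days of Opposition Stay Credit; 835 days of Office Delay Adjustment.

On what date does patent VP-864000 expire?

2010-04-15

Base term: filing date + 17 years → 15 February 2007.
Opposition Stay Credit: +320 days → 1 January 2008.
Office Delay Adjustment: +835 days → 15 April 2010.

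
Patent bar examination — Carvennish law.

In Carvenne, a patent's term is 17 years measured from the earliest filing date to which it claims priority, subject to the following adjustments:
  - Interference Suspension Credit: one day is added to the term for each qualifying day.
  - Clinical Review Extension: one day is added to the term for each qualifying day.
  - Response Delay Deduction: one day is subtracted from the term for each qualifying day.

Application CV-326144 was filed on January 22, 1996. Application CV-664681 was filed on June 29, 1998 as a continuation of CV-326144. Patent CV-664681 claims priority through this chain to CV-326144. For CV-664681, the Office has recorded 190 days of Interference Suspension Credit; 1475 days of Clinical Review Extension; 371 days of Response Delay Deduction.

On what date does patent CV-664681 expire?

Earliest priority filing: 22 January 1996.
Base term: 22 January 1996 + 17 years → 22 January 2013.
Interference Suspension Credit: +190 days → 31 July 2013.
Clinical Review Extension: +1475 days → 14 August 2017.
Response Delay Deduction: −371 days → 8 August 2016.

August 8, 2016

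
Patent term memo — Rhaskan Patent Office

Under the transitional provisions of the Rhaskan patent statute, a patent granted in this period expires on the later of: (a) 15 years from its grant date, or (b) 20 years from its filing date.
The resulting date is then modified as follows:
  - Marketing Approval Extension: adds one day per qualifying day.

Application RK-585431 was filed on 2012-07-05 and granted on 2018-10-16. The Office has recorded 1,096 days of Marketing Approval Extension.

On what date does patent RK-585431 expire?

2036-10-16

(a) grant + 15 years → 16 October 2033.
(b) filing + 20 years → 5 July 2032.
Later of the two: 16 October 2033.
Marketing Approval Extension: +1096 days → 16 October 2036.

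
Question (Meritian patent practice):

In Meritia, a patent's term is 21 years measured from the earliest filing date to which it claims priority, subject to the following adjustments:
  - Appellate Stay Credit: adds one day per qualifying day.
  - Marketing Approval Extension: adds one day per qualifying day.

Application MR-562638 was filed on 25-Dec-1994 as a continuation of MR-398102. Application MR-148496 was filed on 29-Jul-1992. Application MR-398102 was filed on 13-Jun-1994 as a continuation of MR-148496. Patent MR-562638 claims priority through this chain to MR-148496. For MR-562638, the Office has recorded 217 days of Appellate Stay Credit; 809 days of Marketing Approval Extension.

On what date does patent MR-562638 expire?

May 20, 2016

Earliest priority filing: 29 July 1992.
Base term: 29 July 1992 + 21 years → 29 July 2013.
Appellate Stay Credit: +217 days → 3 March 2014.
Marketing Approval Extension: +809 days → 20 May 2016.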